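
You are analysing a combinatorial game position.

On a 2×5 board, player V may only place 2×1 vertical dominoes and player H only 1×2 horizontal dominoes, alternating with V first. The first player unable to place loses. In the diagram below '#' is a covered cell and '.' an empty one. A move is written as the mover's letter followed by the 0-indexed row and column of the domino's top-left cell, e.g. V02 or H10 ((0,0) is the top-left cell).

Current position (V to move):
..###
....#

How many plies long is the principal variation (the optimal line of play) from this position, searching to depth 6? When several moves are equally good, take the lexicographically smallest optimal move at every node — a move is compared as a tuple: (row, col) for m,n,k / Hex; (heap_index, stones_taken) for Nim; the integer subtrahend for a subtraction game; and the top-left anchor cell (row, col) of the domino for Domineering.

PV length from [..###/....#]: 3 plies

ply 1, V at ..###/....# | V00=-1→#.###/#...#; V01=+1→.####/.#..#*
ply 2, H at .####/.#..# | H12=-1→.####/.####*
ply 3, V at .####/.#### | V00=+1→#####/#####*
ply 4: #####/##### is terminal -1 (H); from ..###/....# depth 6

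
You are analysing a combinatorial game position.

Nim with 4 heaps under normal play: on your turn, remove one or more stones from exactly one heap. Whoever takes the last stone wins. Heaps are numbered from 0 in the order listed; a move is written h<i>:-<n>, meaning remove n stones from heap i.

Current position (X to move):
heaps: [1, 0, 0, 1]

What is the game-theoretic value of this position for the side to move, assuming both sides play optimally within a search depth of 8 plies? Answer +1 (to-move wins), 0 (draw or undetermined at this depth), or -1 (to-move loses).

value((1,0,0,1), X) = -1

[(1,0,0,1)] X move#1: h0:-1:-1/(0,0,0,1)*, h3:-1:-1/(1,0,0,0)
[(0,0,0,1)] O move#2: h3:-1:+1/(0,0,0,0)*
[(0,0,0,0)] end (terminal -1, X#3); searched (1,0,0,1) to 8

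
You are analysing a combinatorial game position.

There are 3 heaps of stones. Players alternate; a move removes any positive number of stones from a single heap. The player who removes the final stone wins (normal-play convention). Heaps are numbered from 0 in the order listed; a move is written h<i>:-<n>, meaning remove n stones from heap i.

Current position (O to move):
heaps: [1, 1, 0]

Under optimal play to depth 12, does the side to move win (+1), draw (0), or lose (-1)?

value((1,1,0), O) = -1

ply 1, O at (1,1,0) | h0:-1=-1→(0,1,0)*; h1:-1=-1→(1,0,0)
ply 2, X at (0,1,0) | h1:-1=+1→(0,0,0)*
ply 3: (0,0,0) is terminal -1 (O); from (1,1,0) depth 12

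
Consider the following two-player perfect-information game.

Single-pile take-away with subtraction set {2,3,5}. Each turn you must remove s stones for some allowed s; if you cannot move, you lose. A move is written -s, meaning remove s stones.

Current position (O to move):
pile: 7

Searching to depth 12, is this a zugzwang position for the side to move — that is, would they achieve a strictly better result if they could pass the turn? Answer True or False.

[7] O move#1: -2:-1/5*, -3:-1/4, -5:-1/2
[5] X move#2: -2:-1/3, -3:-1/2, -5:+1/0*
[0] end (terminal -1, O#3); searched 7 to 12
if O skipped the turn, X would face:
~ [7] X move#1: -2:-1/5*, -3:-1/4, -5:-1/2
~ [5] O move#2: -2:-1/3, -3:-1/2, -5:+1/0*
~ [0] end (terminal -1, X#3); searched 7 to 12
compare (O): move=-1 vs pass=+1

zugzwang(7, O) = True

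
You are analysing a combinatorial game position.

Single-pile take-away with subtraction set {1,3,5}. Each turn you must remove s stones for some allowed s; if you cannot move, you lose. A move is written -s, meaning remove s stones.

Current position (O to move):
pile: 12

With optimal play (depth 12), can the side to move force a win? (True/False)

ply 1, O at 12 | -1=-1→11*; -3=-1→9; -5=-1→7
ply 2, X at 11 | -1=+1→10*; -3=+1→8; -5=+1→6
ply 3, O at 10 | -1=-1→9*; -3=-1→7; -5=-1→5
ply 4, X at 9 | -1=+1→8*; -3=+1→6; -5=+1→4
ply 5, O at 8 | -1=-1→7*; -3=-1→5; -5=-1→3
ply 6, X at 7 | -1=+1→6*; -3=+1→4; -5=+1→2
ply 7, O at 6 | -1=-1→5*; -3=-1→3; -5=-1→1
ply 8, X at 5 | -1=+1→4*; -3=+1→2; -5=+1→0
ply 9, O at 4 | -1=-1→3*; -3=-1→1
ply 10, X at 3 | -1=+1→2*; -3=+1→0
ply 11, O at 2 | -1=-1→1*
ply 12, X at 1 | -1=+1→0*
ply 13: 0 is terminal -1 (O); from 12 depth 12

O winning at [12]: False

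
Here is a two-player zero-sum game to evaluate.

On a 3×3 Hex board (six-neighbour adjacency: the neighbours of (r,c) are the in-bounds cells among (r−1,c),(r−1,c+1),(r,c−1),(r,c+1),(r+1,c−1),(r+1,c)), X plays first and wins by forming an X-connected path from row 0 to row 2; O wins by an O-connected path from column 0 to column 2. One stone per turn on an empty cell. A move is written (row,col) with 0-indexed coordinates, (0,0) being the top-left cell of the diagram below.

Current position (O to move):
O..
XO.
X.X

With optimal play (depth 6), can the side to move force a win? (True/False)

O winning at [O../XO./X.X]: True

ply 1, O at O../XO./X.X | (0,1)=+1→OO./XO./X.X*; (0,2)=-1→O.O/XO./X.X; (1,2)=-1→O../XOO/X.X; (2,1)=-1→O../XO./XOX
ply 2, X at OO./XO./X.X | (0,2)=-1→OOX/XO./X.X*; (1,2)=-1→OO./XOX/X.X; (2,1)=-1→OO./XO./XXX
ply 3, O at OOX/XO./X.X | (1,2)=+1→OOX/XOO/X.X*; (2,1)=-1→OOX/XO./XOX
ply 4: OOX/XOO/X.X is terminal -1 (X); from O../XO./X.X depth 6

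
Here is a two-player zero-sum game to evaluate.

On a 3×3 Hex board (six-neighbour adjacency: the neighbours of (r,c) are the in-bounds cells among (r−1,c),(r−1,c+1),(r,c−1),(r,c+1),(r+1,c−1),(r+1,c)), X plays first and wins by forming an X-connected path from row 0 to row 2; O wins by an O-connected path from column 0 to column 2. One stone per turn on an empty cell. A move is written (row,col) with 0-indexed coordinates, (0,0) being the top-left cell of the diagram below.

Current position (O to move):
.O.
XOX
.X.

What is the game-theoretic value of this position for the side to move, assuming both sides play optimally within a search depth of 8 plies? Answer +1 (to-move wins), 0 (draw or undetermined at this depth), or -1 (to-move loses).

ply 1, O at .O./XOX/.X. | (0,0)=-1→OO./XOX/.X.; (0,2)=+1→.OO/XOX/.X.*; (2,0)=-1→.O./XOX/OX.; (2,2)=-1→.O./XOX/.XO
ply 2, X at .OO/XOX/.X. | (0,0)=-1→XOO/XOX/.X.*; (2,0)=-1→.OO/XOX/XX.; (2,2)=-1→.OO/XOX/.XX
ply 3, O at XOO/XOX/.X. | (2,0)=+1→XOO/XOX/OX.*; (2,2)=-1→XOO/XOX/.XO
ply 4: XOO/XOX/OX. is terminal -1 (X); from .O./XOX/.X. depth 8

value(.O./XOX/.X., O) = +1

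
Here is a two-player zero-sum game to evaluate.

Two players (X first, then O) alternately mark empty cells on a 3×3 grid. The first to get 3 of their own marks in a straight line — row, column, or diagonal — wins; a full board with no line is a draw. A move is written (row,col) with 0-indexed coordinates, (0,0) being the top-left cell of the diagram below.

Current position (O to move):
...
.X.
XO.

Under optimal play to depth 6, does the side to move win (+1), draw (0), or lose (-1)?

[.../.X./XO.] O move#1: (0,0):-1/O../.X./XO.*, (0,1):-1/.O./.X./XO., (0,2):-1/..O/.X./XO., (1,0):-1/.../OX./XO., (1,2):-1/.../.XO/XO., (2,2):-1/.../.X./XOO
[O../.X./XO.] X move#2: (0,1):+0/OX./.X./XO., (0,2):+1/O.X/.X./XO.*, (1,0):+1/O../XX./XO., (1,2):+1/O../.XX/XO., (2,2):+0/O../.X./XOX
[O.X/.X./XO.] end (terminal -1, O#3); searched .../.X./XO. to 6

value(.../.X./XO., O) = -1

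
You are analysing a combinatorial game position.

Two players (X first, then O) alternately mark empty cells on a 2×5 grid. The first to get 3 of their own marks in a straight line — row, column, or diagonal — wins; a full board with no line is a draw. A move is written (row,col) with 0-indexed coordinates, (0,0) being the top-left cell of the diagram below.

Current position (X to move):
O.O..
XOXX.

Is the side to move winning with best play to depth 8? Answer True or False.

p1 X@[O.O../XOXX.]: (0,1)[OXO../XOXX.]+0 (0,3)[O.OX./XOXX.]-1 (0,4)[O.O.X/XOXX.]-1 (1,4)[O.O../XOXXX]+1*
p2 O@[O.O../XOXXX] terminal -1; root [O.O../XOXX.] d8

X winning at [O.O../XOXX.]: True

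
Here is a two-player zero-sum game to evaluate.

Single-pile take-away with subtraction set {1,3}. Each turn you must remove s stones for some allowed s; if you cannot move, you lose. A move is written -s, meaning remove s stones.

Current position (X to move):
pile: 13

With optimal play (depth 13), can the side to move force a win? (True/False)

X winning at [13]: True

[13] X move#1: -1:+1/12*, -3:+1/10
[12] O move#2: -1:-1/11*, -3:-1/9
[11] X move#3: -1:+1/10*, -3:+1/8
[10] O move#4: -1:-1/9*, -3:-1/7
[9] X move#5: -1:+1/8*, -3:+1/6
[8] O move#6: -1:-1/7*, -3:-1/5
[7] X move#7: -1:+1/6*, -3:+1/4
[6] O move#8: -1:-1/5*, -3:-1/3
[5] X move#9: -1:+1/4*, -3:+1/2
[4] O move#10: -1:-1/3*, -3:-1/1
[3] X move#11: -1:+1/2*, -3:+1/0
[2] O move#12: -1:-1/1*
[1] X move#13: -1:+1/0*
[0] end (terminal -1, O#14); searched 13 to 13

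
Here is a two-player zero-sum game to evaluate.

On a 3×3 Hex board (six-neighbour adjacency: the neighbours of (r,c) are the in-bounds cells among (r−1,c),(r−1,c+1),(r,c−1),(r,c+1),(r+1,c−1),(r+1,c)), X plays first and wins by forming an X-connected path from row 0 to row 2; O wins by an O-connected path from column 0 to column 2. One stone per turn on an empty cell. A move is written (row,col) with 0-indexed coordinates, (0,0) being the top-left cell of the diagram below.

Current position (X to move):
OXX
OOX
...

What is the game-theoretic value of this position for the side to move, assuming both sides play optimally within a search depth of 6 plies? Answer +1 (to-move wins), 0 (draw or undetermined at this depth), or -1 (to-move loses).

value(OXX/OOX/..., X) = +1

[OXX/OOX/...] X move#1: (2,0):+1/OXX/OOX/X..*, (2,1):+1/OXX/OOX/.X., (2,2):+1/OXX/OOX/..X
[OXX/OOX/X..] O move#2: (2,1):-1/OXX/OOX/XO.*, (2,2):-1/OXX/OOX/X.O
[OXX/OOX/XO.] X move#3: (2,2):+1/OXX/OOX/XOX*
[OXX/OOX/XOX] end (terminal -1, O#4); searched OXX/OOX/... to 6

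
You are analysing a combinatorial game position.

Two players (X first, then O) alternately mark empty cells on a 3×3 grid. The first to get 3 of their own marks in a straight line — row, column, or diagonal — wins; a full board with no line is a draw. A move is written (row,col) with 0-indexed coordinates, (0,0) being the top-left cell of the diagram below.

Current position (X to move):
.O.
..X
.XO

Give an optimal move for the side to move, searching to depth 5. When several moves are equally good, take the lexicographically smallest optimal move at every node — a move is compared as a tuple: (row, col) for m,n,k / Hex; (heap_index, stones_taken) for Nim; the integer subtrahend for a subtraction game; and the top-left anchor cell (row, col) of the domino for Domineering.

[.O./..X/.XO] X move#1: (0,0):+0/XO./..X/.XO*, (0,2):+0/.OX/..X/.XO, (1,0):+0/.O./X.X/.XO, (1,1):+0/.O./.XX/.XO, (2,0):-1/.O./..X/XXO
[XO./..X/.XO] O move#2: (0,2):-1/XOO/..X/.XO, (1,0):+0/XO./O.X/.XO*, (1,1):+0/XO./.OX/.XO, (2,0):+0/XO./..X/OXO
[XO./O.X/.XO] X move#3: (0,2):+0/XOX/O.X/.XO*, (1,1):+0/XO./OXX/.XO, (2,0):+0/XO./O.X/XXO
[XOX/O.X/.XO] O move#4: (1,1):+0/XOX/OOX/.XO*, (2,0):+0/XOX/O.X/OXO
[XOX/OOX/.XO] X move#5: (2,0):+0/XOX/OOX/XXO*
[XOX/OOX/XXO] end (terminal +0, O#6); searched .O./..X/.XO to 5

X's best at [.O./..X/.XO]: (0,0)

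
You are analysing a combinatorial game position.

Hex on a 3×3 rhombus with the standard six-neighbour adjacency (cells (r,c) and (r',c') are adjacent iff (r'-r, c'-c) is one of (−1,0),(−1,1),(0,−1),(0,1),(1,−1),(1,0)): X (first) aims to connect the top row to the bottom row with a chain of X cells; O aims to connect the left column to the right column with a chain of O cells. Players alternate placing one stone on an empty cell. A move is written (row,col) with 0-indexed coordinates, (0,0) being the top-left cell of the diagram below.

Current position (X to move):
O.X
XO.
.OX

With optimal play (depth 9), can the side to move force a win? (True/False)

[O.X/XO./.OX] X move#1: (0,1):+1/OXX/XO./.OX*, (1,2):+1/O.X/XOX/.OX, (2,0):+1/O.X/XO./XOX
[OXX/XO./.OX] O move#2: (1,2):-1/OXX/XOO/.OX*, (2,0):-1/OXX/XO./OOX
[OXX/XOO/.OX] X move#3: (2,0):+1/OXX/XOO/XOX*
[OXX/XOO/XOX] end (terminal -1, O#4); searched O.X/XO./.OX to 9

X winning at [O.X/XO./.OX]: True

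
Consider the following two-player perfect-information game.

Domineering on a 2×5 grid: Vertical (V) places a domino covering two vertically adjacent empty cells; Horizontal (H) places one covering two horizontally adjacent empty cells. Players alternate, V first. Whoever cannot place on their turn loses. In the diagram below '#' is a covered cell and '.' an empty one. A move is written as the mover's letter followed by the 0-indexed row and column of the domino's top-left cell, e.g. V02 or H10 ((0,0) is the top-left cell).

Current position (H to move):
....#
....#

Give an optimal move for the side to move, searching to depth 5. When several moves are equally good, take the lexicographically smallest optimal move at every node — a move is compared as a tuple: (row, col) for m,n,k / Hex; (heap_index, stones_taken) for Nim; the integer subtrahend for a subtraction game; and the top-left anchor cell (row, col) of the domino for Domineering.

H's best at [....#/....#]: H01

[....#/....#] H move#1: H00:-1/##..#/....#, H01:+1/.##.#/....#*, H02:-1/..###/....#, H10:-1/....#/##..#, H11:+1/....#/.##.#, H12:-1/....#/..###
[.##.#/....#] V move#2: V00:-1/###.#/#...#*, V03:-1/.####/...##
[###.#/#...#] H move#3: H11:-1/###.#/###.#, H12:+1/###.#/#.###*
[###.#/#.###] end (terminal -1, V#4); searched ....#/....# to 5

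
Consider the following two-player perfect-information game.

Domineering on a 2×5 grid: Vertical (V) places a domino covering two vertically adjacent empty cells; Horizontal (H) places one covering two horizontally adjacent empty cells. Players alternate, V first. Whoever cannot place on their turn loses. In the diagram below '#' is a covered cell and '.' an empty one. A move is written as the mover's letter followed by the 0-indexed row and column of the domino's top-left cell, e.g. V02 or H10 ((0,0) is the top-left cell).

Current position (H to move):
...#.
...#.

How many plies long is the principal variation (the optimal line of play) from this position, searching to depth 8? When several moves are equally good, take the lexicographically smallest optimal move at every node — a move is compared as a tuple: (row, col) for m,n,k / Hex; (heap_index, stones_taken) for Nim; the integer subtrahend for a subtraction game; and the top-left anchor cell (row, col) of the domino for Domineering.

PV length from [...#./...#.]: 4 plies

ply 1, H at ...#./...#. | H00=-1→##.#./...#.*; H01=-1→.###./...#.; H10=-1→...#./##.#.; H11=-1→...#./.###.
ply 2, V at ##.#./...#. | V02=+1→####./..##.*; V04=-1→##.##/...##
ply 3, H at ####./..##. | H10=-1→####./####.*
ply 4, V at ####./####. | V04=+1→#####/#####*
ply 5: #####/##### is terminal -1 (H); from ...#./...#. depth 8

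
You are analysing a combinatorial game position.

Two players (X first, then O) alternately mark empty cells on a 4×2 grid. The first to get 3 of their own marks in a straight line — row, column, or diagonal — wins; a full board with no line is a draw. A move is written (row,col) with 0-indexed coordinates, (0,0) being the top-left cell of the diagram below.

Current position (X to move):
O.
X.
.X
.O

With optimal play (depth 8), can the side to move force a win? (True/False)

X winning at [O./X./.X/.O]: False

ply 1, X at O./X./.X/.O | (0,1)=+0→OX/X./.X/.O*; (1,1)=+0→O./XX/.X/.O; (2,0)=+0→O./X./XX/.O; (3,0)=+0→O./X./.X/XO
ply 2, O at OX/X./.X/.O | (1,1)=+0→OX/XO/.X/.O*; (2,0)=-1→OX/X./OX/.O; (3,0)=-1→OX/X./.X/OO
ply 3, X at OX/XO/.X/.O | (2,0)=+0→OX/XO/XX/.O*; (3,0)=+0→OX/XO/.X/XO
ply 4, O at OX/XO/XX/.O | (3,0)=+0→OX/XO/XX/OO*
ply 5: OX/XO/XX/OO is terminal +0 (X); from O./X./.X/.O depth 8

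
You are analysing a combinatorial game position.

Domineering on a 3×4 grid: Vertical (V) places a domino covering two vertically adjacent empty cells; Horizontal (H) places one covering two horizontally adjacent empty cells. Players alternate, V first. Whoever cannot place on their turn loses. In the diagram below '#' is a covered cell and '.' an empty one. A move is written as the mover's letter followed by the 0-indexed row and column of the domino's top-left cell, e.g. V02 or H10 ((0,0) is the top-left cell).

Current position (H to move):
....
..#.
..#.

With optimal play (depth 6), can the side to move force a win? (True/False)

p1 H@[..../..#./..#.]: H00[##../..#./..#.]-1 H01[.##./..#./..#.]-1 H02[..##/..#./..#.]-1 H10[..../###./..#.]+1* H20[..../..#./###.]-1
p2 V@[..../###./..#.]: V03[...#/####/..#.]-1* V13[..../####/..##]-1
p3 H@[...#/####/..#.]: H00[##.#/####/..#.]+1* H01[.###/####/..#.]+1 H20[...#/####/###.]+1
p4 V@[##.#/####/..#.] terminal -1; root [..../..#./..#.] d6

H winning at [..../..#./..#.]: True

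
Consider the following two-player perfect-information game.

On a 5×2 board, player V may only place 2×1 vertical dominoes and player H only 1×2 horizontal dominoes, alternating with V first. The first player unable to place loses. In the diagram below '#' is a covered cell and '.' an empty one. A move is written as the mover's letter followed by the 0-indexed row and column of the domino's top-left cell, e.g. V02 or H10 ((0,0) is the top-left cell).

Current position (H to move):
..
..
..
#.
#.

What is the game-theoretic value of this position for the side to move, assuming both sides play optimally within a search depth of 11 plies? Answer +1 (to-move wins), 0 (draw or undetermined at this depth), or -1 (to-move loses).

p1 H@[../../../#./#.]: H00[##/../../#./#.]-1 H10[../##/../#./#.]+1* H20[../../##/#./#.]-1
p2 V@[../##/../#./#.]: V21[../##/.#/##/#.]-1* V31[../##/../##/##]-1
p3 H@[../##/.#/##/#.]: H00[##/##/.#/##/#.]+1*
p4 V@[##/##/.#/##/#.] terminal -1; root [../../../#./#.] d11

value(../../../#./#., H) = +1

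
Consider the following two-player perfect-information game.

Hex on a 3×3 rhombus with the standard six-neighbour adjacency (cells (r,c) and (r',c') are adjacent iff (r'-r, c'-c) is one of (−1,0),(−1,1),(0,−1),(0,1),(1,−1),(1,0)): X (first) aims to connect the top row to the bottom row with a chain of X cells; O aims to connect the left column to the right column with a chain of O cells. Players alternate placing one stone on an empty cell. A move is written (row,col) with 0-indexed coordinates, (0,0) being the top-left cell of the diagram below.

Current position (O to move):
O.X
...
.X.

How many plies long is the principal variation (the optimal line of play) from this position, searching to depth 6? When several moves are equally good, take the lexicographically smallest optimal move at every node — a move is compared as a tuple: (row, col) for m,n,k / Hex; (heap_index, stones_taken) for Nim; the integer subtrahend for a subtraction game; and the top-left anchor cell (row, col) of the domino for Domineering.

p1 O@[O.X/.../.X.]: (0,1)[OOX/.../.X.]-1* (1,0)[O.X/O../.X.]-1 (1,1)[O.X/.O./.X.]-1 (1,2)[O.X/..O/.X.]-1 (2,0)[O.X/.../OX.]-1 (2,2)[O.X/.../.XO]-1
p2 X@[OOX/.../.X.]: (1,0)[OOX/X../.X.]+1* (1,1)[OOX/.X./.X.]+1 (1,2)[OOX/..X/.X.]+1 (2,0)[OOX/.../XX.]+1 (2,2)[OOX/.../.XX]+1
p3 O@[OOX/X../.X.]: (1,1)[OOX/XO./.X.]-1* (1,2)[OOX/X.O/.X.]-1 (2,0)[OOX/X../OX.]-1 (2,2)[OOX/X../.XO]-1
p4 X@[OOX/XO./.X.]: (1,2)[OOX/XOX/.X.]+1* (2,0)[OOX/XO./XX.]-1 (2,2)[OOX/XO./.XX]-1
p5 O@[OOX/XOX/.X.] terminal -1; root [O.X/.../.X.] d6

PV length from [O.X/.../.X.]: 4 plies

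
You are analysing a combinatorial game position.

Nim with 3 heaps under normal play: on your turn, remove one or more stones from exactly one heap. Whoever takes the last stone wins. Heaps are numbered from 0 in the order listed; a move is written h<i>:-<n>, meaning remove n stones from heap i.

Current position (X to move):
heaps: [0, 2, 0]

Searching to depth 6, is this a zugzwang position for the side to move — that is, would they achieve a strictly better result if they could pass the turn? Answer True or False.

ply 1, X at (0,2,0) | h1:-1=-1→(0,1,0); h1:-2=+1→(0,0,0)*
ply 2: (0,0,0) is terminal -1 (O); from (0,2,0) depth 6
suppose X passes — search the same position with O to move:
pass> ply 1, O at (0,2,0) | h1:-1=-1→(0,1,0); h1:-2=+1→(0,0,0)*
pass> ply 2: (0,0,0) is terminal -1 (X); from (0,2,0) depth 6
for X: play +1, pass -1

zugzwang((0,2,0), X) = False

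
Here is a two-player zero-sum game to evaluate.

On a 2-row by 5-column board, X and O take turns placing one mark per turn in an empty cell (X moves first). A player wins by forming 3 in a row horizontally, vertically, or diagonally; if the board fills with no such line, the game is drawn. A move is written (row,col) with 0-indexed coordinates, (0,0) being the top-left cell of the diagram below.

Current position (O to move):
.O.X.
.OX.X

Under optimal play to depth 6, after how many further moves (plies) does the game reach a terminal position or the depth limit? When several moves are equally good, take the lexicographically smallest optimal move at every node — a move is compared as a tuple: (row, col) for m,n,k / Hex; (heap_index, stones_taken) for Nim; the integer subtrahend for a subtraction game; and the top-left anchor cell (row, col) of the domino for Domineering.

PV length from [.O.X./.OX.X]: 5 plies

[.O.X./.OX.X] O move#1: (0,0):-1/OO.X./.OX.X, (0,2):-1/.OOX./.OX.X, (0,4):-1/.O.XO/.OX.X, (1,0):-1/.O.X./OOX.X, (1,3):+0/.O.X./.OXOX*
[.O.X./.OXOX] X move#2: (0,0):+0/XO.X./.OXOX*, (0,2):+0/.OXX./.OXOX, (0,4):+0/.O.XX/.OXOX, (1,0):+0/.O.X./XOXOX
[XO.X./.OXOX] O move#3: (0,2):+0/XOOX./.OXOX*, (0,4):+0/XO.XO/.OXOX, (1,0):+0/XO.X./OOXOX
[XOOX./.OXOX] X move#4: (0,4):+0/XOOXX/.OXOX*, (1,0):+0/XOOX./XOXOX
[XOOXX/.OXOX] O move#5: (1,0):+0/XOOXX/OOXOX*
[XOOXX/OOXOX] end (terminal +0, X#6); searched .O.X./.OX.X to 6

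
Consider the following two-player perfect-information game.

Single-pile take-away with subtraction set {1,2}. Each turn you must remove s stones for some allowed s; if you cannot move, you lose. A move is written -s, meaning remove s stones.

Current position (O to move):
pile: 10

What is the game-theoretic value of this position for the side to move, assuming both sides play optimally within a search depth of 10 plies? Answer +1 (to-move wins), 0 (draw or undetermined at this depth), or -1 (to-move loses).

[10] O move#1: -1:+1/9*, -2:-1/8
[9] X move#2: -1:-1/8*, -2:-1/7
[8] O move#3: -1:-1/7, -2:+1/6*
[6] X move#4: -1:-1/5*, -2:-1/4
[5] O move#5: -1:-1/4, -2:+1/3*
[3] X move#6: -1:-1/2*, -2:-1/1
[2] O move#7: -1:-1/1, -2:+1/0*
[0] end (terminal -1, X#8); searched 10 to 10

value(10, O) = +1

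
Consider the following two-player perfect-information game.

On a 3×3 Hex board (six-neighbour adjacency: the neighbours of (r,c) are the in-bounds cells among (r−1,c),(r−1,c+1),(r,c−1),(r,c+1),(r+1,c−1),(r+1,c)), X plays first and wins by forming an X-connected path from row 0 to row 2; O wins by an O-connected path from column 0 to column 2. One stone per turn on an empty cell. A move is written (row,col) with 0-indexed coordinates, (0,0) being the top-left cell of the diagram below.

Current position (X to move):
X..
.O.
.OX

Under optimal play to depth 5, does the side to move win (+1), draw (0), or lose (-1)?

p1 X@[X../.O./.OX]: (0,1)[XX./.O./.OX]-1* (0,2)[X.X/.O./.OX]-1 (1,0)[X../XO./.OX]-1 (1,2)[X../.OX/.OX]-1 (2,0)[X../.O./XOX]-1
p2 O@[XX./.O./.OX]: (0,2)[XXO/.O./.OX]+1* (1,0)[XX./OO./.OX]+1 (1,2)[XX./.OO/.OX]+1 (2,0)[XX./.O./OOX]+1
p3 X@[XXO/.O./.OX]: (1,0)[XXO/XO./.OX]-1* (1,2)[XXO/.OX/.OX]-1 (2,0)[XXO/.O./XOX]-1
p4 O@[XXO/XO./.OX]: (1,2)[XXO/XOO/.OX]-1 (2,0)[XXO/XO./OOX]+1*
p5 X@[XXO/XO./OOX] terminal -1; root [X../.O./.OX] d5

value(X../.O./.OX, X) = -1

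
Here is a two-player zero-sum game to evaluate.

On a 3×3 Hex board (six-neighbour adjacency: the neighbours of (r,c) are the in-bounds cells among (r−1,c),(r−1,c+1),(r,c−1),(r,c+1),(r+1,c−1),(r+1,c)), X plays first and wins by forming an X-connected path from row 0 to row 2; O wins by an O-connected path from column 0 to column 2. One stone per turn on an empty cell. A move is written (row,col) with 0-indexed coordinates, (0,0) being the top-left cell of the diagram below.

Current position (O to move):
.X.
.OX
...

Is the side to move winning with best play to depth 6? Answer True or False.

O winning at [.X./.OX/...]: True

p1 O@[.X./.OX/...]: (0,0)[OX./.OX/...]-1 (0,2)[.XO/.OX/...]+1* (1,0)[.X./OOX/...]-1 (2,0)[.X./.OX/O..]-1 (2,1)[.X./.OX/.O.]+1 (2,2)[.X./.OX/..O]+1
p2 X@[.XO/.OX/...]: (0,0)[XXO/.OX/...]-1* (1,0)[.XO/XOX/...]-1 (2,0)[.XO/.OX/X..]-1 (2,1)[.XO/.OX/.X.]-1 (2,2)[.XO/.OX/..X]-1
p3 O@[XXO/.OX/...]: (1,0)[XXO/OOX/...]+1* (2,0)[XXO/.OX/O..]+1 (2,1)[XXO/.OX/.O.]+1 (2,2)[XXO/.OX/..O]+1
p4 X@[XXO/OOX/...] terminal -1; root [.X./.OX/...] d6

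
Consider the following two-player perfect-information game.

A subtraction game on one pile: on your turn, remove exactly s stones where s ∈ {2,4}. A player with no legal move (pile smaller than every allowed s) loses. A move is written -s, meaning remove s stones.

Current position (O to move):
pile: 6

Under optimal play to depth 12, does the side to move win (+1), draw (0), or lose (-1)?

value(6, O) = -1

p1 O@[6]: -2[4]-1* -4[2]-1
p2 X@[4]: -2[2]-1 -4[0]+1*
p3 O@[0] terminal -1; root [6] d12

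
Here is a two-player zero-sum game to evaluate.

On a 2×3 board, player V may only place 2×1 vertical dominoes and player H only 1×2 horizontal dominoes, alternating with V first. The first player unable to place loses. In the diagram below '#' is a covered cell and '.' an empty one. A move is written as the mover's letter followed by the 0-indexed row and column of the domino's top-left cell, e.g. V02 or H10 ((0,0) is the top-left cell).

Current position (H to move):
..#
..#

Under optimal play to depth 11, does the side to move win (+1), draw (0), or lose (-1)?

value(..#/..#, H) = +1

[..#/..#] H move#1: H00:+1/###/..#*, H10:+1/..#/###
[###/..#] end (terminal -1, V#2); searched ..#/..# to 11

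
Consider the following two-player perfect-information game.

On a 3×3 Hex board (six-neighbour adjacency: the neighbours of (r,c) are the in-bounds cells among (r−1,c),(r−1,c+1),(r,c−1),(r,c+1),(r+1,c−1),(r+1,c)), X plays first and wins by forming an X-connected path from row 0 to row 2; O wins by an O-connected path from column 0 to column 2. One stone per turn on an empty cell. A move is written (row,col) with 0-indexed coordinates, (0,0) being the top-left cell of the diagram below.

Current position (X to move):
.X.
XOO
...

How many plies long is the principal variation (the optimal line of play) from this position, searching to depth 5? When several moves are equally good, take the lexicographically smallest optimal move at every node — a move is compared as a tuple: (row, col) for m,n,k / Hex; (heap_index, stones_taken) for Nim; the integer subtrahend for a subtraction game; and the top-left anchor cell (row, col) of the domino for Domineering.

PV length from [.X./XOO/...]: 1 ply

[.X./XOO/...] X move#1: (0,0):-1/XX./XOO/..., (0,2):-1/.XX/XOO/..., (2,0):+1/.X./XOO/X..*, (2,1):-1/.X./XOO/.X., (2,2):-1/.X./XOO/..X
[.X./XOO/X..] end (terminal -1, O#2); searched .X./XOO/... to 5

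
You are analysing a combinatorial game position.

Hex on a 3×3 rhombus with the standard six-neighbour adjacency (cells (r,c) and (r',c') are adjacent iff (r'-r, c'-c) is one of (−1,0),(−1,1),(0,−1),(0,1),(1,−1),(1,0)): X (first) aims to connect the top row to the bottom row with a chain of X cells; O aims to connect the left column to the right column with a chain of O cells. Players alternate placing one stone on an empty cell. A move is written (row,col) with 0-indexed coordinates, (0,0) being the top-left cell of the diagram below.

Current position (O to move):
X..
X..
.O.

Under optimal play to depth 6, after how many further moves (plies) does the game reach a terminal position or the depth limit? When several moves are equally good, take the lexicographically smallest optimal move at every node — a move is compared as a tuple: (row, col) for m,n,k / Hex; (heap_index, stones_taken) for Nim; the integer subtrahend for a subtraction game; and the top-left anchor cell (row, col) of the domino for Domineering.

p1 O@[X../X../.O.]: (0,1)[XO./X../.O.]-1 (0,2)[X.O/X../.O.]-1 (1,1)[X../XO./.O.]-1 (1,2)[X../X.O/.O.]-1 (2,0)[X../X../OO.]+1* (2,2)[X../X../.OO]-1
p2 X@[X../X../OO.]: (0,1)[XX./X../OO.]-1* (0,2)[X.X/X../OO.]-1 (1,1)[X../XX./OO.]-1 (1,2)[X../X.X/OO.]-1 (2,2)[X../X../OOX]-1
p3 O@[XX./X../OO.]: (0,2)[XXO/X../OO.]+1* (1,1)[XX./XO./OO.]+1 (1,2)[XX./X.O/OO.]+1 (2,2)[XX./X../OOO]+1
p4 X@[XXO/X../OO.]: (1,1)[XXO/XX./OO.]-1* (1,2)[XXO/X.X/OO.]-1 (2,2)[XXO/X../OOX]-1
p5 O@[XXO/XX./OO.]: (1,2)[XXO/XXO/OO.]+1* (2,2)[XXO/XX./OOO]+1
p6 X@[XXO/XXO/OO.] terminal -1; root [X../X../.O.] d6

PV length from [X../X../.O.]: 5 plies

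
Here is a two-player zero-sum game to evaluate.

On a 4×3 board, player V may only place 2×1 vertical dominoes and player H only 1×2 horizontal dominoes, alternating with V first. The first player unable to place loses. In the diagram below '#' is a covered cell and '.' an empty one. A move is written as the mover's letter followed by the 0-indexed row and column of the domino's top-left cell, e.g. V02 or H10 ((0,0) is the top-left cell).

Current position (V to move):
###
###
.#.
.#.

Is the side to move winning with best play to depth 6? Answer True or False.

V winning at [###/###/.#./.#.]: True

[###/###/.#./.#.] V move#1: V20:+1/###/###/##./##.*, V22:+1/###/###/.##/.##
[###/###/##./##.] end (terminal -1, H#2); searched ###/###/.#./.#. to 6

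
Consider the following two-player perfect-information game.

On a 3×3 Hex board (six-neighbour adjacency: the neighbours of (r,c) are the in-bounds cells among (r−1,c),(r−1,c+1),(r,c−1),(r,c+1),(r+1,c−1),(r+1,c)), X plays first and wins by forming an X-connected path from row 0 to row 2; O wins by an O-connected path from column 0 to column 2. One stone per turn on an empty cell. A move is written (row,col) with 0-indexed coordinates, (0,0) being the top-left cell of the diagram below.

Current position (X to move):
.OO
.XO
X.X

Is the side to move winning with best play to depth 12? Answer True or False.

ply 1, X at .OO/.XO/X.X | (0,0)=-1→XOO/.XO/X.X*; (1,0)=-1→.OO/XXO/X.X; (2,1)=-1→.OO/.XO/XXX
ply 2, O at XOO/.XO/X.X | (1,0)=+1→XOO/OXO/X.X*; (2,1)=-1→XOO/.XO/XOX
ply 3: XOO/OXO/X.X is terminal -1 (X); from .OO/.XO/X.X depth 12

X winning at [.OO/.XO/X.X]: False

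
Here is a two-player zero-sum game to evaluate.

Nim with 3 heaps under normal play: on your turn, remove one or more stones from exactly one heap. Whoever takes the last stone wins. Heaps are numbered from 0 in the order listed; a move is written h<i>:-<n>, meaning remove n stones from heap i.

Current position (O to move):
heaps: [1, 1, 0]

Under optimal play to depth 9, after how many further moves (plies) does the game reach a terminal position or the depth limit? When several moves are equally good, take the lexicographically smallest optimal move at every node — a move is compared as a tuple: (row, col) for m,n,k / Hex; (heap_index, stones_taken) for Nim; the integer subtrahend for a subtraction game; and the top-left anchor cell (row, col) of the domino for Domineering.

[(1,1,0)] O move#1: h0:-1:-1/(0,1,0)*, h1:-1:-1/(1,0,0)
[(0,1,0)] X move#2: h1:-1:+1/(0,0,0)*
[(0,0,0)] end (terminal -1, O#3); searched (1,1,0) to 9

PV length from [(1,1,0)]: 2 plies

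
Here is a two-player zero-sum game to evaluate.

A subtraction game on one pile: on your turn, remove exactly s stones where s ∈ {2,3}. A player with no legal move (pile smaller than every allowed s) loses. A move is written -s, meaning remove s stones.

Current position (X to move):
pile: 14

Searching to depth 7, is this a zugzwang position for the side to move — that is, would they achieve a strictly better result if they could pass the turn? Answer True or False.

zugzwang(14, X) = False

ply 1, X at 14 | -2=-1→12; -3=+1→11*
ply 2, O at 11 | -2=-1→9*; -3=-1→8
ply 3, X at 9 | -2=-1→7; -3=+1→6*
ply 4, O at 6 | -2=-1→4*; -3=-1→3
ply 5, X at 4 | -2=-1→2; -3=+1→1*
ply 6: 1 is terminal -1 (O); from 14 depth 7
suppose X passes — search the same position with O to move:
pass> ply 1, O at 14 | -2=-1→12; -3=+1→11*
pass> ply 2, X at 11 | -2=-1→9*; -3=-1→8
pass> ply 3, O at 9 | -2=-1→7; -3=+1→6*
pass> ply 4, X at 6 | -2=-1→4*; -3=-1→3
pass> ply 5, O at 4 | -2=-1→2; -3=+1→1*
pass> ply 6: 1 is terminal -1 (X); from 14 depth 7
for X: play +1, pass -1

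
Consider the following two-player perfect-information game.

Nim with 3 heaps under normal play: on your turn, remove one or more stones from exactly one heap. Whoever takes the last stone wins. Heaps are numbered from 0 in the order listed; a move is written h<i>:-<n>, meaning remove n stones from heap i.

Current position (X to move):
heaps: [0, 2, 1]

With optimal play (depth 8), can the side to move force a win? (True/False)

X winning at [(0,2,1)]: True

ply 1, X at (0,2,1) | h1:-1=+1→(0,1,1)*; h1:-2=-1→(0,0,1); h2:-1=-1→(0,2,0)
ply 2, O at (0,1,1) | h1:-1=-1→(0,0,1)*; h2:-1=-1→(0,1,0)
ply 3, X at (0,0,1) | h2:-1=+1→(0,0,0)*
ply 4: (0,0,0) is terminal -1 (O); from (0,2,1) depth 8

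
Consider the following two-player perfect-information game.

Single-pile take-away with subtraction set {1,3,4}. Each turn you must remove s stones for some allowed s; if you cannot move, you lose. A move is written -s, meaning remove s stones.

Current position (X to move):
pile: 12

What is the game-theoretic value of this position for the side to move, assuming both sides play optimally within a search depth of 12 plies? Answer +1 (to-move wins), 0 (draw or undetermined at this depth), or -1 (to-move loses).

value(12, X) = +1

[12] X move#1: -1:-1/11, -3:+1/9*, -4:-1/8
[9] O move#2: -1:-1/8*, -3:-1/6, -4:-1/5
[8] X move#3: -1:+1/7*, -3:-1/5, -4:-1/4
[7] O move#4: -1:-1/6*, -3:-1/4, -4:-1/3
[6] X move#5: -1:-1/5, -3:-1/3, -4:+1/2*
[2] O move#6: -1:-1/1*
[1] X move#7: -1:+1/0*
[0] end (terminal -1, O#8); searched 12 to 12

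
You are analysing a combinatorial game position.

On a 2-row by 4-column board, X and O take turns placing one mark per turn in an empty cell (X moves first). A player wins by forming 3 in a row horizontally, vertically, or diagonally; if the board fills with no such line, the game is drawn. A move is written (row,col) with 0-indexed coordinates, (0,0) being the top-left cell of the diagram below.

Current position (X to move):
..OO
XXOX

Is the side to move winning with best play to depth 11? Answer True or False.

ply 1, X at ..OO/XXOX | (0,0)=-1→X.OO/XXOX; (0,1)=+0→.XOO/XXOX*
ply 2, O at .XOO/XXOX | (0,0)=+0→OXOO/XXOX*
ply 3: OXOO/XXOX is terminal +0 (X); from ..OO/XXOX depth 11

X winning at [..OO/XXOX]: False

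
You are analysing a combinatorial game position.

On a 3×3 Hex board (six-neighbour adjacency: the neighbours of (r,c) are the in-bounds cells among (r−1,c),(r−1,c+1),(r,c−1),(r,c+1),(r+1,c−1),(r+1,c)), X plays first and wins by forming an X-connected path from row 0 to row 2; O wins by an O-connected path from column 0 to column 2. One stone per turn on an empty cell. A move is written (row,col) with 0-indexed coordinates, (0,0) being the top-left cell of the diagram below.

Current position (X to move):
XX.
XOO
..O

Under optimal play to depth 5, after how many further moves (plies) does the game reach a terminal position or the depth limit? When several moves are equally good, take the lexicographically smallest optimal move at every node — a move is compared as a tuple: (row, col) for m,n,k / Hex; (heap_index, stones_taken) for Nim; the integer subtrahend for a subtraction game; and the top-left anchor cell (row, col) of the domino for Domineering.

[XX./XOO/..O] X move#1: (0,2):-1/XXX/XOO/..O, (2,0):+1/XX./XOO/X.O*, (2,1):-1/XX./XOO/.XO
[XX./XOO/X.O] end (terminal -1, O#2); searched XX./XOO/..O to 5

PV length from [XX./XOO/..O]: 1 ply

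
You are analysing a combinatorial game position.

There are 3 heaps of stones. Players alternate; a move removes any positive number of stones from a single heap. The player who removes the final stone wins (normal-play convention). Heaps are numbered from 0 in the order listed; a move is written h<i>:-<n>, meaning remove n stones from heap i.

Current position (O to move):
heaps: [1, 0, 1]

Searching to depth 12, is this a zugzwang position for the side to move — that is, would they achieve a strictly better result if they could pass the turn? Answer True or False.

zugzwang((1,0,1), O) = True

p1 O@[(1,0,1)]: h0:-1[(0,0,1)]-1* h2:-1[(1,0,0)]-1
p2 X@[(0,0,1)]: h2:-1[(0,0,0)]+1*
p3 O@[(0,0,0)] terminal -1; root [(1,0,1)] d12
suppose O passes — search the same position with X to move:
pass> p1 X@[(1,0,1)]: h0:-1[(0,0,1)]-1* h2:-1[(1,0,0)]-1
pass> p2 O@[(0,0,1)]: h2:-1[(0,0,0)]+1*
pass> p3 X@[(0,0,0)] terminal -1; root [(1,0,1)] d12
for O: play -1, pass +1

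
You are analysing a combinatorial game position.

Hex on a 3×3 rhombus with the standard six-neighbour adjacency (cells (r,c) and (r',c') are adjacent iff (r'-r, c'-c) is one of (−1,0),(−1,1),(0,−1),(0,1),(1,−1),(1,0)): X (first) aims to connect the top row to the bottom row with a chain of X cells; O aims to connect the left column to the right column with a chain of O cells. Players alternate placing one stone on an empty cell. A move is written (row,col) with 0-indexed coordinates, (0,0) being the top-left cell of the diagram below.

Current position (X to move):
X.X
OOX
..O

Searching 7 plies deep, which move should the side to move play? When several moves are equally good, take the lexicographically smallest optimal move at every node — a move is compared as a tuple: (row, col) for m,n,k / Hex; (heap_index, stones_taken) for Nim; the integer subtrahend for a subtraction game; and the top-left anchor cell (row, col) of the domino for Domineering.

X's best at [X.X/OOX/..O]: (2,1)

[X.X/OOX/..O] X move#1: (0,1):-1/XXX/OOX/..O, (2,0):-1/X.X/OOX/X.O, (2,1):+1/X.X/OOX/.XO*
[X.X/OOX/.XO] end (terminal -1, O#2); searched X.X/OOX/..O to 7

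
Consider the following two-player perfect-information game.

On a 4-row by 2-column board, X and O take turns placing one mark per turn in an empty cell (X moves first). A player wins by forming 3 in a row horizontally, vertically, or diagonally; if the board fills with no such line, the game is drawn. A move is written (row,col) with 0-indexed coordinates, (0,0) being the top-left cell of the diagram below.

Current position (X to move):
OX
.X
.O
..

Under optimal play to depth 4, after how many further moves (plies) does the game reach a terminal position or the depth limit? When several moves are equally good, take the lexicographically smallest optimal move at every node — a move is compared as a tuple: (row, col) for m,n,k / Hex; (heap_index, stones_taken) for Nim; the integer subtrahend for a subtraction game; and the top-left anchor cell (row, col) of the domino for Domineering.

p1 X@[OX/.X/.O/..]: (1,0)[OX/XX/.O/..]+0* (2,0)[OX/.X/XO/..]+0 (3,0)[OX/.X/.O/X.]+0 (3,1)[OX/.X/.O/.X]+0
p2 O@[OX/XX/.O/..]: (2,0)[OX/XX/OO/..]+0* (3,0)[OX/XX/.O/O.]+0 (3,1)[OX/XX/.O/.O]+0
p3 X@[OX/XX/OO/..]: (3,0)[OX/XX/OO/X.]+0* (3,1)[OX/XX/OO/.X]+0
p4 O@[OX/XX/OO/X.]: (3,1)[OX/XX/OO/XO]+0*
p5 X@[OX/XX/OO/XO] terminal +0; root [OX/.X/.O/..] d4

PV length from [OX/.X/.O/..]: 4 plies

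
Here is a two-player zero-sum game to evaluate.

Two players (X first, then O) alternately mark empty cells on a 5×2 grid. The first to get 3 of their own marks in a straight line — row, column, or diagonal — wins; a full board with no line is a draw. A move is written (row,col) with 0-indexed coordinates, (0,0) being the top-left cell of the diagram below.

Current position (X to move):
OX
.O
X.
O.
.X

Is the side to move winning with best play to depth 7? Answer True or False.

X winning at [OX/.O/X./O./.X]: False

p1 X@[OX/.O/X./O./.X]: (1,0)[OX/XO/X./O./.X]+0* (2,1)[OX/.O/XX/O./.X]+0 (3,1)[OX/.O/X./OX/.X]+0 (4,0)[OX/.O/X./O./XX]+0
p2 O@[OX/XO/X./O./.X]: (2,1)[OX/XO/XO/O./.X]+0* (3,1)[OX/XO/X./OO/.X]+0 (4,0)[OX/XO/X./O./OX]+0
p3 X@[OX/XO/XO/O./.X]: (3,1)[OX/XO/XO/OX/.X]+0* (4,0)[OX/XO/XO/O./XX]-1
p4 O@[OX/XO/XO/OX/.X]: (4,0)[OX/XO/XO/OX/OX]+0*
p5 X@[OX/XO/XO/OX/OX] terminal +0; root [OX/.O/X./O./.X] d7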